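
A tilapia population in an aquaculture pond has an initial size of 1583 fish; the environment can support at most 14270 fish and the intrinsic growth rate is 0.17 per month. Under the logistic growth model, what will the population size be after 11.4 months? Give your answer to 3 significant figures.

6620 fish

A = (K − N₀)/N₀ = (14270 − 1583)/1583 = 8.0145.
N(t) = K/(1 + A·e^(−rt)) = 14270/(1 + 8.0145×e^(−0.17×11.4)).
e^(−1.938) = 0.14399; denominator = 1 + 8.0145×0.14399 = 2.154.
N = 14270/2.154 = 6624.81.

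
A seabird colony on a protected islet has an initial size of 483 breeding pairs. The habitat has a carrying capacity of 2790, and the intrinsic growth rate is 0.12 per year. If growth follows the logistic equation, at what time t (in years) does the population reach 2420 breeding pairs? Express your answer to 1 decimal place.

28.7 years

A = (K − N₀)/N₀ = (2790 − 483)/483 = 4.7764.
Solve 2790/(1 + 4.7764·e^(−0.12t)) = 2420: 1 + 4.7764·e^(−0.12t) = 1.1529, so e^(−0.12t) = 0.03201.
−0.12·t = ln(0.03201) = -3.4417, so t = 3.4417/0.12 = 28.681.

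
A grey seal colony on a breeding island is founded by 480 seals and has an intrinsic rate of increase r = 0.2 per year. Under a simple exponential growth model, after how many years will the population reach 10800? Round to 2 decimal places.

Set N₀·e^(rt) = 10800: e^(0.2·t) = 10800/480 = 22.5.
0.2·t = ln(22.5) = 3.1135, so t = 3.1135/0.2 = 15.568.

15.57 years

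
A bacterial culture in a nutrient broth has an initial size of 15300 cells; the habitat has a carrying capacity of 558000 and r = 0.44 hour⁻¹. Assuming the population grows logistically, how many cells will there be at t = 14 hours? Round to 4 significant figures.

519100 cells

A = (K − N₀)/N₀ = (558000 − 15300)/15300 = 35.471.
N(t) = K/(1 + A·e^(−rt)) = 558000/(1 + 35.471×e^(−0.44×14)).
e^(−6.16) = 0.0021123; denominator = 1 + 35.471×0.0021123 = 1.0749.
N = 558000/1.0749 = 519107.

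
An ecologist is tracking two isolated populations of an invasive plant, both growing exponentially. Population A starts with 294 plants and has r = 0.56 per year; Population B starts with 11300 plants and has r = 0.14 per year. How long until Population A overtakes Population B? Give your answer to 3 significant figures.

Set 294·e^(0.56t) = 11300·e^(0.14t).
e^((0.56 − 0.14)t) = 11300/294 → e^(0.42·t) = 38.435.
0.42·t = ln(38.435) = 3.649, so t = 3.649/0.42 = 8.688.

8.69 years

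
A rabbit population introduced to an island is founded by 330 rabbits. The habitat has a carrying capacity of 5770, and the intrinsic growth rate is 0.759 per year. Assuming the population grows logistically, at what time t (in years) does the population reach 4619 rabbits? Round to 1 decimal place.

5.5 years

A = (K − N₀)/N₀ = (5770 − 330)/330 = 16.485.
Solve 5770/(1 + 16.485·e^(−0.759t)) = 4619: 1 + 16.485·e^(−0.759t) = 1.2492, so e^(−0.759t) = 0.0151162.
−0.759·t = ln(0.0151162) = -4.192, so t = 4.192/0.759 = 5.523.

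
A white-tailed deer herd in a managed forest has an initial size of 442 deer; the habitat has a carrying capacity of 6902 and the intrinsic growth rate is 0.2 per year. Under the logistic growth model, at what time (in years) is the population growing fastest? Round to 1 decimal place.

13.4 years

Logistic growth is fastest at N = K/2 = 3451.
A = (K − N₀)/N₀ = 14.615. Set K/(1 + A·e^(−rt)) = K/2 → A·e^(−rt) = 1.
e^(−0.2t) = 1/14.615 = 0.0684211, so t = ln(14.615)/0.2 = 2.6821/0.2 = 13.41.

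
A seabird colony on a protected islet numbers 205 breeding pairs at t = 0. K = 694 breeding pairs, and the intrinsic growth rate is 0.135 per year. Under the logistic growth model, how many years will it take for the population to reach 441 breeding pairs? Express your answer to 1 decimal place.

A = (K − N₀)/N₀ = (694 − 205)/205 = 2.3854.
Solve 694/(1 + 2.3854·e^(−0.135t)) = 441: 1 + 2.3854·e^(−0.135t) = 1.5737, so e^(−0.135t) = 0.240507.
−0.135·t = ln(0.240507) = -1.425, so t = 1.425/0.135 = 10.556.

10.6 years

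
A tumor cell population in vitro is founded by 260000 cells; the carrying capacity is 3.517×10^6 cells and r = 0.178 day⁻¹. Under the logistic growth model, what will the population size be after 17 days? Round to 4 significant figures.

2188000 cells

A = (K − N₀)/N₀ = (3.517×10^6 − 260000)/260000 = 12.527.
N(t) = K/(1 + A·e^(−rt)) = 3.517×10^6/(1 + 12.527×e^(−0.178×17)).
e^(−3.026) = 0.048509; denominator = 1 + 12.527×0.048509 = 1.6077.
N = 3.517×10^6/1.6077 = 2.187635×10^6.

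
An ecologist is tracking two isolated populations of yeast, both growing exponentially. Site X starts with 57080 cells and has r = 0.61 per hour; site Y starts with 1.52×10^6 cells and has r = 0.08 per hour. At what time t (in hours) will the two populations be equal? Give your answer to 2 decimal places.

6.19 hours

Set 57080·e^(0.61t) = 1.52×10^6·e^(0.08t).
e^((0.61 − 0.08)t) = 1.52×10^6/57080 → e^(0.53·t) = 26.629.
0.53·t = ln(26.629) = 3.282, so t = 3.282/0.53 = 6.1925.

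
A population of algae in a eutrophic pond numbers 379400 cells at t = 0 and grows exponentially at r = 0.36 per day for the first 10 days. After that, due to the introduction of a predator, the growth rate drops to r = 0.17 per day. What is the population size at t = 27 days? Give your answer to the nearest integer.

249843764 cells

Phase 1: N(10) = 379400·e^(0.36×10) = 379400·e^3.6 = 1.388537×10^7.
Phase 2 runs for 27 − 10 = 17 days at r = 0.17.
N(27) = 1.388537×10^7·e^(0.17×17) = 1.388537×10^7·e^2.89 = 2.498438×10^8.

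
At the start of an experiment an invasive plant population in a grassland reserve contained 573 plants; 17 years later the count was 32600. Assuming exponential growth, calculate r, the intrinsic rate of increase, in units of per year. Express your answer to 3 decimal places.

0.238 per year

From N(t) = N₀·e^(rt): e^(r·17) = 32600/573 = 56.894.
r·17 = ln(56.894) = 4.0412, so r = 4.0412/17 = 0.23772.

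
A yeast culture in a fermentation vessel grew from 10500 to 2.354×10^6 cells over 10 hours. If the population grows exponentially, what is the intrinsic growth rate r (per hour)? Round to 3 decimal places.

From N(t) = N₀·e^(rt): e^(r·10) = 2.354×10^6/10500 = 224.19.
r·10 = ln(224.19) = 5.4125, so r = 5.4125/10 = 0.54125.

0.541 per hour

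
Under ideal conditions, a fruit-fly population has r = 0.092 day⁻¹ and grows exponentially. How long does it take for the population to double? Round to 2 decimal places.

7.53 days

Doubling time t_d = ln(2)/r = 0.6931/0.092 = 7.5342.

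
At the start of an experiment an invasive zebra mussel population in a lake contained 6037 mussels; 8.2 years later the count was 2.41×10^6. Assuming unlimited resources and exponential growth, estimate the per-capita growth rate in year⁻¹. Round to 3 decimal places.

0.730 per year

From N(t) = N₀·e^(rt): e^(r·8.2) = 2.41×10^6/6037 = 399.2.
r·8.2 = ln(399.2) = 5.9895, so r = 5.9895/8.2 = 0.73042.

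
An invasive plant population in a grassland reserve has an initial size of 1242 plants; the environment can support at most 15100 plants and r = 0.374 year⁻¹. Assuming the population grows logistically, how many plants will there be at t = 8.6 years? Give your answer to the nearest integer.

10432 plants

A = (K − N₀)/N₀ = (15100 − 1242)/1242 = 11.158.
N(t) = K/(1 + A·e^(−rt)) = 15100/(1 + 11.158×e^(−0.374×8.6)).
e^(−3.216) = 0.040099; denominator = 1 + 11.158×0.040099 = 1.4474.
N = 15100/1.4474 = 10432.4.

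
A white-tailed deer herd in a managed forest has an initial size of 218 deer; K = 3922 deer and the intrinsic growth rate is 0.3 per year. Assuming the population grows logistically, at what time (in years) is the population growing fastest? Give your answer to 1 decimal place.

Logistic growth is fastest at N = K/2 = 1961.
A = (K − N₀)/N₀ = 16.991. Set K/(1 + A·e^(−rt)) = K/2 → A·e^(−rt) = 1.
e^(−0.3t) = 1/16.991 = 0.0588553, so t = ln(16.991)/0.3 = 2.8327/0.3 = 9.4422.

9.4 years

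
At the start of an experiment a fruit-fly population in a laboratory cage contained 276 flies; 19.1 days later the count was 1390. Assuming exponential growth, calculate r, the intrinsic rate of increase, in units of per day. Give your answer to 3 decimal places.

0.085 per day

From N(t) = N₀·e^(rt): e^(r·19.1) = 1390/276 = 5.0362.
r·19.1 = ln(5.0362) = 1.6167, so r = 1.6167/19.1 = 0.084642.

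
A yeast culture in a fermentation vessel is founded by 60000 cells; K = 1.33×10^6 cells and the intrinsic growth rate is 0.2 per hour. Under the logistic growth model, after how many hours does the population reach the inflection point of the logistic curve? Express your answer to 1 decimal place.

15.3 hours

Logistic growth is fastest at N = K/2 = 665000.
A = (K − N₀)/N₀ = 21.167. Set K/(1 + A·e^(−rt)) = K/2 → A·e^(−rt) = 1.
e^(−0.2t) = 1/21.167 = 0.0472441, so t = ln(21.167)/0.2 = 3.0524/0.2 = 15.262.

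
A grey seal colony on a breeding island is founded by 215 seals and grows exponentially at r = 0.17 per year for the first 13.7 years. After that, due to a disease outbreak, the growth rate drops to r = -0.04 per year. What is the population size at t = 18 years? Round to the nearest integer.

1859 seals

Phase 1: N(13.7) = 215·e^(0.17×13.7) = 215·e^2.329 = 2207.55.
Phase 2 runs for 18 − 13.7 = 4.3 years at r = -0.04.
N(18) = 2207.55·e^(-0.04×4.3) = 2207.55·e^-0.172 = 1858.71.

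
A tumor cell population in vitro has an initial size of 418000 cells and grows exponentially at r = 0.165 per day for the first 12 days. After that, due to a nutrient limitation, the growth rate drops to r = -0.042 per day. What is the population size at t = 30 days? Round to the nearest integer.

Phase 1: N(12) = 418000·e^(0.165×12) = 418000·e^1.98 = 3.027467×10^6.
Phase 2 runs for 30 − 12 = 18 days at r = -0.042.
N(30) = 3.027467×10^6·e^(-0.042×18) = 3.027467×10^6·e^-0.756 = 1.421519×10^6.

1421519 cells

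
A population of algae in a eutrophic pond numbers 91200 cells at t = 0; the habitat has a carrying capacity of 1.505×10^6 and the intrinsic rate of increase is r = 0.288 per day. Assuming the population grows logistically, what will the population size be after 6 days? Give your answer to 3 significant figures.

A = (K − N₀)/N₀ = (1.505×10^6 − 91200)/91200 = 15.502.
N(t) = K/(1 + A·e^(−rt)) = 1.505×10^6/(1 + 15.502×e^(−0.288×6)).
e^(−1.728) = 0.17764; denominator = 1 + 15.502×0.17764 = 3.7538.
N = 1.505×10^6/3.7538 = 400927.

401000 cells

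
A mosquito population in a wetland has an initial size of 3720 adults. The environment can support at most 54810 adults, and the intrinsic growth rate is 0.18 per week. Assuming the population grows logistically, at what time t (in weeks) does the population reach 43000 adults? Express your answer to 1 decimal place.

21.7 weeks

A = (K − N₀)/N₀ = (54810 − 3720)/3720 = 13.734.
Solve 54810/(1 + 13.734·e^(−0.18t)) = 43000: 1 + 13.734·e^(−0.18t) = 1.2747, so e^(−0.18t) = 0.0199981.
−0.18·t = ln(0.0199981) = -3.9121, so t = 3.9121/0.18 = 21.734.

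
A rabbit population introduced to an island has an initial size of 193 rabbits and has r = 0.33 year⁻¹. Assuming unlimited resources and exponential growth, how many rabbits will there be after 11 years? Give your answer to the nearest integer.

N(t) = N₀·e^(rt) = 193 × e^(0.33×11) = 193 × e^3.63.
e^3.63 ≈ 37.713, so N ≈ 193 × 37.713 = 7278.57.

7279 rabbits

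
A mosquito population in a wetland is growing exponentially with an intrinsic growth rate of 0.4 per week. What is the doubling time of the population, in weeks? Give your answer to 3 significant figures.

Doubling time t_d = ln(2)/r = 0.6931/0.4 = 1.7329.

1.73 weeks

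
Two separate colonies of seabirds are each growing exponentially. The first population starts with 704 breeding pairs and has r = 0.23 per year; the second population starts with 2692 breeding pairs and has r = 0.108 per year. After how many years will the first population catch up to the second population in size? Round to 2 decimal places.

Set 704·e^(0.23t) = 2692·e^(0.108t).
e^((0.23 − 0.108)t) = 2692/704 → e^(0.122·t) = 3.8239.
0.122·t = ln(3.8239) = 1.3413, so t = 1.3413/0.122 = 10.994.

10.99 years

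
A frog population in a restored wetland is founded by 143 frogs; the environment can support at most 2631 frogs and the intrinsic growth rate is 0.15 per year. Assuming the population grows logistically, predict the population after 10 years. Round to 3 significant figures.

A = (K − N₀)/N₀ = (2631 − 143)/143 = 17.399.
N(t) = K/(1 + A·e^(−rt)) = 2631/(1 + 17.399×e^(−0.15×10)).
e^(−1.5) = 0.22313; denominator = 1 + 17.399×0.22313 = 4.8822.
N = 2631/4.8822 = 538.902.

539 frogs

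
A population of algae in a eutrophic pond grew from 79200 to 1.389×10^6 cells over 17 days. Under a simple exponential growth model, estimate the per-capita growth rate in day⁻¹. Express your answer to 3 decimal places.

0.168 per day

From N(t) = N₀·e^(rt): e^(r·17) = 1.389×10^6/79200 = 17.538.
r·17 = ln(17.538) = 2.8644, so r = 2.8644/17 = 0.16849.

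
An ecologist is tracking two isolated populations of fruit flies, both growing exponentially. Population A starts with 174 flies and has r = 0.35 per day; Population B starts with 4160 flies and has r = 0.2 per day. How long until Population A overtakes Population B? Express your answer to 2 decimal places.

Set 174·e^(0.35t) = 4160·e^(0.2t).
e^((0.35 − 0.2)t) = 4160/174 → e^(0.15·t) = 23.908.
0.15·t = ln(23.908) = 3.1742, so t = 3.1742/0.15 = 21.161.

21.16 days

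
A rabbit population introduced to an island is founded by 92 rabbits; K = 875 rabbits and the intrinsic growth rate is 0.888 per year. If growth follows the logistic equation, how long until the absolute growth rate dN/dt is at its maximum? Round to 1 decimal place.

2.4 years

Logistic growth is fastest at N = K/2 = 437.5.
A = (K − N₀)/N₀ = 8.5109. Set K/(1 + A·e^(−rt)) = K/2 → A·e^(−rt) = 1.
e^(−0.888t) = 1/8.5109 = 0.117497, so t = ln(8.5109)/0.888 = 2.1413/0.888 = 2.4114.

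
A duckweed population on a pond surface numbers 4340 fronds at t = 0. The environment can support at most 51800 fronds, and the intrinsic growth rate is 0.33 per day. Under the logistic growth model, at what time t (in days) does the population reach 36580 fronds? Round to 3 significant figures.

9.91 days

A = (K − N₀)/N₀ = (51800 − 4340)/4340 = 10.935.
Solve 51800/(1 + 10.935·e^(−0.33t)) = 36580: 1 + 10.935·e^(−0.33t) = 1.4161, so e^(−0.33t) = 0.0380481.
−0.33·t = ln(0.0380481) = -3.2689, so t = 3.2689/0.33 = 9.9058.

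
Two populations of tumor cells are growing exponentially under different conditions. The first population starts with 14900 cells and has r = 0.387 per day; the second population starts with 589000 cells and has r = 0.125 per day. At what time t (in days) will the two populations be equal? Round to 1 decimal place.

14.0 days

Set 14900·e^(0.387t) = 589000·e^(0.125t).
e^((0.387 − 0.125)t) = 589000/14900 → e^(0.262·t) = 39.53.
0.262·t = ln(39.53) = 3.6771, so t = 3.6771/0.262 = 14.035.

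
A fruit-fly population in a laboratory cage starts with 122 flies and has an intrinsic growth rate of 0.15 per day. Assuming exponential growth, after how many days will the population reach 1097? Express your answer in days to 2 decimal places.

Set N₀·e^(rt) = 1097: e^(0.15·t) = 1097/122 = 8.9918.
0.15·t = ln(8.9918) = 2.1963, so t = 2.1963/0.15 = 14.642.

14.64 days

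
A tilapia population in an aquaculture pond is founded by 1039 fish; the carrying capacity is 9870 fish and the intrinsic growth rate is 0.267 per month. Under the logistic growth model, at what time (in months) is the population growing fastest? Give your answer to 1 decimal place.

Logistic growth is fastest at N = K/2 = 4935.
A = (K − N₀)/N₀ = 8.4995. Set K/(1 + A·e^(−rt)) = K/2 → A·e^(−rt) = 1.
e^(−0.267t) = 1/8.4995 = 0.117654, so t = ln(8.4995)/0.267 = 2.14/0.267 = 8.015.

8.0 months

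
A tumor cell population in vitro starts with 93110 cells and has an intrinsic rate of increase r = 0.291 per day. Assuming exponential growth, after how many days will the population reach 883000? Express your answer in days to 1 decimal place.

Set N₀·e^(rt) = 883000: e^(0.291·t) = 883000/93110 = 9.4834.
0.291·t = ln(9.4834) = 2.2495, so t = 2.2495/0.291 = 7.7304.

7.7 days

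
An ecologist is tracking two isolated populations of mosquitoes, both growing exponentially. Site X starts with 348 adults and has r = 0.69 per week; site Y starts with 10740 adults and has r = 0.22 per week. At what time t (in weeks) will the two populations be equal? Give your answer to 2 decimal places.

7.30 weeks

Set 348·e^(0.69t) = 10740·e^(0.22t).
e^((0.69 − 0.22)t) = 10740/348 → e^(0.47·t) = 30.862.
0.47·t = ln(30.862) = 3.4295, so t = 3.4295/0.47 = 7.2969.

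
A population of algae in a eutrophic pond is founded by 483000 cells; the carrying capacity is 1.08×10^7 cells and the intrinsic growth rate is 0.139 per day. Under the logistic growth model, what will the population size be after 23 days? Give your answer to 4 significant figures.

5765000 cells

A = (K − N₀)/N₀ = (1.08×10^7 − 483000)/483000 = 21.36.
N(t) = K/(1 + A·e^(−rt)) = 1.08×10^7/(1 + 21.36×e^(−0.139×23)).
e^(−3.197) = 0.040885; denominator = 1 + 21.36×0.040885 = 1.8733.
N = 1.08×10^7/1.8733 = 5.765206×10^6.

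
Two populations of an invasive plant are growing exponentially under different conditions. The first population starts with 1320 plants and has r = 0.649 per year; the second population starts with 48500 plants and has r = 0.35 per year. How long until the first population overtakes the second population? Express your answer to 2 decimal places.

12.05 years

Set 1320·e^(0.649t) = 48500·e^(0.35t).
e^((0.649 − 0.35)t) = 48500/1320 → e^(0.299·t) = 36.742.
0.299·t = ln(36.742) = 3.6039, so t = 3.6039/0.299 = 12.053.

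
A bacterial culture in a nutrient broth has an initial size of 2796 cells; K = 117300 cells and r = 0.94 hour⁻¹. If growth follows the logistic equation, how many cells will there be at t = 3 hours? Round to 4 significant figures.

A = (K − N₀)/N₀ = (117300 − 2796)/2796 = 40.953.
N(t) = K/(1 + A·e^(−rt)) = 117300/(1 + 40.953×e^(−0.94×3)).
e^(−2.82) = 0.059606; denominator = 1 + 40.953×0.059606 = 3.441.
N = 117300/3.441 = 34088.6.

34090 cells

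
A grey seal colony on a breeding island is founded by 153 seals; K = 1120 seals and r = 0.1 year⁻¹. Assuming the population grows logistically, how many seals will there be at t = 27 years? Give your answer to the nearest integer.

786 seals

A = (K − N₀)/N₀ = (1120 − 153)/153 = 6.3203.
N(t) = K/(1 + A·e^(−rt)) = 1120/(1 + 6.3203×e^(−0.1×27)).
e^(−2.7) = 0.067206; denominator = 1 + 6.3203×0.067206 = 1.4248.
N = 1120/1.4248 = 786.099.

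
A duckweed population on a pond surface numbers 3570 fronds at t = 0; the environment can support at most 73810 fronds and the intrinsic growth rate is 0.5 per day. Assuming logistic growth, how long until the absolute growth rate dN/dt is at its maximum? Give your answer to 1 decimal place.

6.0 days

Logistic growth is fastest at N = K/2 = 36905.
A = (K − N₀)/N₀ = 19.675. Set K/(1 + A·e^(−rt)) = K/2 → A·e^(−rt) = 1.
e^(−0.5t) = 1/19.675 = 0.0508257, so t = ln(19.675)/0.5 = 2.9794/0.5 = 5.9587.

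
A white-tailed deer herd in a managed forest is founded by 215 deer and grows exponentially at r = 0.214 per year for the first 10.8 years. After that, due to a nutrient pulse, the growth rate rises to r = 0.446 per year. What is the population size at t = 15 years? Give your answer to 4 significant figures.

14120 deer

Phase 1: N(10.8) = 215·e^(0.214×10.8) = 215·e^2.311 = 2168.6.
Phase 2 runs for 15 − 10.8 = 4.2 years at r = 0.446.
N(15) = 2168.6·e^(0.446×4.2) = 2168.6·e^1.873 = 14115.6.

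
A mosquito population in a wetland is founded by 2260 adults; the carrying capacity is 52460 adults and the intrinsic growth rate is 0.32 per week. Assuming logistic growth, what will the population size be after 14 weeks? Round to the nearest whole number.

A = (K − N₀)/N₀ = (52460 − 2260)/2260 = 22.212.
N(t) = K/(1 + A·e^(−rt)) = 52460/(1 + 22.212×e^(−0.32×14)).
e^(−4.48) = 0.011333; denominator = 1 + 22.212×0.011333 = 1.2517.
N = 52460/1.2517 = 41909.6.

41910 adults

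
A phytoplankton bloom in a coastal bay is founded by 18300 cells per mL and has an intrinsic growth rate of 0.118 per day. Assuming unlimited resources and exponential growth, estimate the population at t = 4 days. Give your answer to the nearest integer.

N(t) = N₀·e^(rt) = 18300 × e^(0.118×4) = 18300 × e^0.472.
e^0.472 ≈ 1.6032, so N ≈ 18300 × 1.6032 = 29338.5.

29339 cells per mL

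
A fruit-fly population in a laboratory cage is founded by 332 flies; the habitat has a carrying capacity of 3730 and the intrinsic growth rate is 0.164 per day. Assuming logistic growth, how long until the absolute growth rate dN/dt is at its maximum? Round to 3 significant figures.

14.2 days

Logistic growth is fastest at N = K/2 = 1865.
A = (K − N₀)/N₀ = 10.235. Set K/(1 + A·e^(−rt)) = K/2 → A·e^(−rt) = 1.
e^(−0.164t) = 1/10.235 = 0.0977045, so t = ln(10.235)/0.164 = 2.3258/0.164 = 14.182.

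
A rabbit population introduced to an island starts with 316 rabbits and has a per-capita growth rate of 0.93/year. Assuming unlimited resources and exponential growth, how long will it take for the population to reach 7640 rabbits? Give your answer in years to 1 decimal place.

Set N₀·e^(rt) = 7640: e^(0.93·t) = 7640/316 = 24.177.
0.93·t = ln(24.177) = 3.1854, so t = 3.1854/0.93 = 3.4252.

3.4 years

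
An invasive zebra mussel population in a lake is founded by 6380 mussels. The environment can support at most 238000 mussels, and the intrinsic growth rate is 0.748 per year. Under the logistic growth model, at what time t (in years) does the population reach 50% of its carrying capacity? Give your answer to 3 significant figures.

4.80 years

A = (K − N₀)/N₀ = (238000 − 6380)/6380 = 36.304.
Solve 238000/(1 + 36.304·e^(−0.748t)) = 119000: 1 + 36.304·e^(−0.748t) = 2, so e^(−0.748t) = 0.0275451.
−0.748·t = ln(0.0275451) = -3.5919, so t = 3.5919/0.748 = 4.802.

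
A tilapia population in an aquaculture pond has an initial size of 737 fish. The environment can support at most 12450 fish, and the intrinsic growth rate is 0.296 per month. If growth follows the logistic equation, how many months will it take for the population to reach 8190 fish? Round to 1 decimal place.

11.6 months

A = (K − N₀)/N₀ = (12450 − 737)/737 = 15.893.
Solve 12450/(1 + 15.893·e^(−0.296t)) = 8190: 1 + 15.893·e^(−0.296t) = 1.5201, so e^(−0.296t) = 0.0327284.
−0.296·t = ln(0.0327284) = -3.4195, so t = 3.4195/0.296 = 11.552.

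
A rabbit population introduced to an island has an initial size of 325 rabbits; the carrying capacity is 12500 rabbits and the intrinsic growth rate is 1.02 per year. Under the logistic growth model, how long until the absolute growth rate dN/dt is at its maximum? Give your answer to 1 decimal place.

3.6 years

Logistic growth is fastest at N = K/2 = 6250.
A = (K − N₀)/N₀ = 37.462. Set K/(1 + A·e^(−rt)) = K/2 → A·e^(−rt) = 1.
e^(−1.02t) = 1/37.462 = 0.026694, so t = ln(37.462)/1.02 = 3.6233/1.02 = 3.5523.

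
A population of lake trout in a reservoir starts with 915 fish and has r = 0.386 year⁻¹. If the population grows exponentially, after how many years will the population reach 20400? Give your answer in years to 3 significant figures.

8.04 years

Set N₀·e^(rt) = 20400: e^(0.386·t) = 20400/915 = 22.295.
0.386·t = ln(22.295) = 3.1044, so t = 3.1044/0.386 = 8.0424.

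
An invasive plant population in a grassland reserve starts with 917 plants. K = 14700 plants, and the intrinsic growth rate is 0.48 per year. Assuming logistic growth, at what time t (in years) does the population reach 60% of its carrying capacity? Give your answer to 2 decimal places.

A = (K − N₀)/N₀ = (14700 − 917)/917 = 15.031.
Solve 14700/(1 + 15.031·e^(−0.48t)) = 8820: 1 + 15.031·e^(−0.48t) = 1.6667, so e^(−0.48t) = 0.0443542.
−0.48·t = ln(0.0443542) = -3.1155, so t = 3.1155/0.48 = 6.4907.

6.49 years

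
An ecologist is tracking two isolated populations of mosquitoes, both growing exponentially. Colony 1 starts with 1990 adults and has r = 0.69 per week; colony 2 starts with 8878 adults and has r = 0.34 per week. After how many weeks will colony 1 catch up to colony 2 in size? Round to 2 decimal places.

Set 1990·e^(0.69t) = 8878·e^(0.34t).
e^((0.69 − 0.34)t) = 8878/1990 → e^(0.35·t) = 4.4613.
0.35·t = ln(4.4613) = 1.4954, so t = 1.4954/0.35 = 4.2727.

4.27 weeks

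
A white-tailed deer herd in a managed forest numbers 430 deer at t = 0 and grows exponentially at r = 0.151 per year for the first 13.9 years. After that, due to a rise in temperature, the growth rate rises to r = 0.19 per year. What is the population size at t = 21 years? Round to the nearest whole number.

Phase 1: N(13.9) = 430·e^(0.151×13.9) = 430·e^2.099 = 3507.59.
Phase 2 runs for 21 − 13.9 = 7.1 years at r = 0.19.
N(21) = 3507.59·e^(0.19×7.1) = 3507.59·e^1.349 = 13516.8.

13517 deer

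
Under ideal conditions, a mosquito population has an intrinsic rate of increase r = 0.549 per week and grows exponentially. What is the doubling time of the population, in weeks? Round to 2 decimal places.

1.26 weeks

Doubling time t_d = ln(2)/r = 0.6931/0.549 = 1.2626.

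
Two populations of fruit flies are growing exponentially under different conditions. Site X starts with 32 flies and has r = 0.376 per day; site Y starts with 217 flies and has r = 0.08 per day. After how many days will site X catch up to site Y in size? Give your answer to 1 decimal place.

6.5 days

Set 32·e^(0.376t) = 217·e^(0.08t).
e^((0.376 − 0.08)t) = 217/32 → e^(0.296·t) = 6.7812.
0.296·t = ln(6.7812) = 1.9142, so t = 1.9142/0.296 = 6.4668.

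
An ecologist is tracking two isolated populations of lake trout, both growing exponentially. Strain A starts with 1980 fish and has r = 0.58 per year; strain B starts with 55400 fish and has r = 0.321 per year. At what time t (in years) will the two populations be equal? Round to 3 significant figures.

Set 1980·e^(0.58t) = 55400·e^(0.321t).
e^((0.58 − 0.321)t) = 55400/1980 → e^(0.259·t) = 27.98.
0.259·t = ln(27.98) = 3.3315, so t = 3.3315/0.259 = 12.863.

12.9 years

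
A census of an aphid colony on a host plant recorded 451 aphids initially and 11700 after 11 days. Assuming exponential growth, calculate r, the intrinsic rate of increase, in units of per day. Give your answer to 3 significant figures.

0.296 per day

From N(t) = N₀·e^(rt): e^(r·11) = 11700/451 = 25.942.
r·11 = ln(25.942) = 3.2559, so r = 3.2559/11 = 0.29599.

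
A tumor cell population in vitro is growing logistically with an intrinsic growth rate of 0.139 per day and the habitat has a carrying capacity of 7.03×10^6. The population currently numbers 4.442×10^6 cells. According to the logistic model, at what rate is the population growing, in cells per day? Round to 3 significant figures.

dN/dt = rN(1 − N/K) = 0.139 × 4.442×10^6 × (1 − 4.442×10^6/7.03×10^6).
1 − 4.442×10^6/7.03×10^6 = 0.36814; dN/dt = 0.139 × 4.442×10^6 × 0.36814 = 2.27301×10^5.

227000 cells per day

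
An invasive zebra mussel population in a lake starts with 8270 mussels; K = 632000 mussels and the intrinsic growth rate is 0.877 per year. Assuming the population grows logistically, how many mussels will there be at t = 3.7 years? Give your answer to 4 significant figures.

160400 mussels

A = (K − N₀)/N₀ = (632000 − 8270)/8270 = 75.421.
N(t) = K/(1 + A·e^(−rt)) = 632000/(1 + 75.421×e^(−0.877×3.7)).
e^(−3.245) = 0.038972; denominator = 1 + 75.421×0.038972 = 3.9393.
N = 632000/3.9393 = 160433.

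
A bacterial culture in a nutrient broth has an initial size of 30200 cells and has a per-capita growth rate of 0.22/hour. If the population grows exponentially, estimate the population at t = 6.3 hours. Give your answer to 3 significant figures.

N(t) = N₀·e^(rt) = 30200 × e^(0.22×6.3) = 30200 × e^1.386.
e^1.386 ≈ 3.9988, so N ≈ 30200 × 3.9988 = 120764.

121000 cells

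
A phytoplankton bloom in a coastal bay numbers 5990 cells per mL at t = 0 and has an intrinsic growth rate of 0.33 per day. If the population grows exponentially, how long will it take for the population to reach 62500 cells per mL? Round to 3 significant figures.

7.11 days

Set N₀·e^(rt) = 62500: e^(0.33·t) = 62500/5990 = 10.434.
0.33·t = ln(10.434) = 2.3451, so t = 2.3451/0.33 = 7.1063.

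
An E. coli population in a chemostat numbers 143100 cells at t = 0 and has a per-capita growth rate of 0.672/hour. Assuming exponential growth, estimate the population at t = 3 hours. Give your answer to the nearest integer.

1074428 cells

N(t) = N₀·e^(rt) = 143100 × e^(0.672×3) = 143100 × e^2.016.
e^2.016 ≈ 7.5082, so N ≈ 143100 × 7.5082 = 1.074428×10^6.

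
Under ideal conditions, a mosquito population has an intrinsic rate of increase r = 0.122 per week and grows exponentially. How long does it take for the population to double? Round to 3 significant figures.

5.68 weeks

Doubling time t_d = ln(2)/r = 0.6931/0.122 = 5.6815.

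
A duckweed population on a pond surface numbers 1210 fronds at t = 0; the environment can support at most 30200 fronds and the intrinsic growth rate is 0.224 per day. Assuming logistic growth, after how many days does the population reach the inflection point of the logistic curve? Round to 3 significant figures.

14.2 days

Logistic growth is fastest at N = K/2 = 15100.
A = (K − N₀)/N₀ = 23.959. Set K/(1 + A·e^(−rt)) = K/2 → A·e^(−rt) = 1.
e^(−0.224t) = 1/23.959 = 0.0417385, so t = ln(23.959)/0.224 = 3.1763/0.224 = 14.18.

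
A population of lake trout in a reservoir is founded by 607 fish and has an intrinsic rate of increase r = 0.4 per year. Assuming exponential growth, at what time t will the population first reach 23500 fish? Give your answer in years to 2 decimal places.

Set N₀·e^(rt) = 23500: e^(0.4·t) = 23500/607 = 38.715.
0.4·t = ln(38.715) = 3.6562, so t = 3.6562/0.4 = 9.1406.

9.14 years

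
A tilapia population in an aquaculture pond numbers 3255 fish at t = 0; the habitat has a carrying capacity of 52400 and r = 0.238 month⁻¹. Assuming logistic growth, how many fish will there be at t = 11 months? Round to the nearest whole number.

A = (K − N₀)/N₀ = (52400 − 3255)/3255 = 15.098.
N(t) = K/(1 + A·e^(−rt)) = 52400/(1 + 15.098×e^(−0.238×11)).
e^(−2.618) = 0.072949; denominator = 1 + 15.098×0.072949 = 2.1014.
N = 52400/2.1014 = 24935.7.

24936 fish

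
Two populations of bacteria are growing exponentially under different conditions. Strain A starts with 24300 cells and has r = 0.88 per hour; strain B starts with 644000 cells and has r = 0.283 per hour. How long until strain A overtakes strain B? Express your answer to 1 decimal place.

Set 24300·e^(0.88t) = 644000·e^(0.283t).
e^((0.88 − 0.283)t) = 644000/24300 → e^(0.597·t) = 26.502.
0.597·t = ln(26.502) = 3.2772, so t = 3.2772/0.597 = 5.4895.

5.5 hours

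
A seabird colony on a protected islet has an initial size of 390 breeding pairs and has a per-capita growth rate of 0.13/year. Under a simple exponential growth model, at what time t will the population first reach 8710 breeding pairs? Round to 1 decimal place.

Set N₀·e^(rt) = 8710: e^(0.13·t) = 8710/390 = 22.333.
0.13·t = ln(22.333) = 3.1061, so t = 3.1061/0.13 = 23.893.

23.9 years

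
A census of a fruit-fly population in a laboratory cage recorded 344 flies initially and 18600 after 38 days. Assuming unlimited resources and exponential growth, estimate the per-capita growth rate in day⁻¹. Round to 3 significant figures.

From N(t) = N₀·e^(rt): e^(r·38) = 18600/344 = 54.07.
r·38 = ln(54.07) = 3.9903, so r = 3.9903/38 = 0.10501.

0.105 per day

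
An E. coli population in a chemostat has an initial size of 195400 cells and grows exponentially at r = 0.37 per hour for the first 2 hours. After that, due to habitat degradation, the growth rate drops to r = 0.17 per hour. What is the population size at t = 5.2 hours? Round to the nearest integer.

Phase 1: N(2) = 195400·e^(0.37×2) = 195400·e^0.74 = 409546.
Phase 2 runs for 5.2 − 2 = 3.2 hours at r = 0.17.
N(5.2) = 409546·e^(0.17×3.2) = 409546·e^0.544 = 705600.

705600 cells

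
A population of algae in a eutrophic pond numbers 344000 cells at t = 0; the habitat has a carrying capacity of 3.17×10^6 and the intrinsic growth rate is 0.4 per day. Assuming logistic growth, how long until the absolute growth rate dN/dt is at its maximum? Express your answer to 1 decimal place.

Logistic growth is fastest at N = K/2 = 1.585×10^6.
A = (K − N₀)/N₀ = 8.2151. Set K/(1 + A·e^(−rt)) = K/2 → A·e^(−rt) = 1.
e^(−0.4t) = 1/8.2151 = 0.121727, so t = ln(8.2151)/0.4 = 2.106/0.4 = 5.2649.

5.3 days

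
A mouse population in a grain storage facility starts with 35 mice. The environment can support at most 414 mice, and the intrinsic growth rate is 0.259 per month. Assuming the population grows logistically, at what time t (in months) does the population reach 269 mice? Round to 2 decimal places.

A = (K − N₀)/N₀ = (414 − 35)/35 = 10.829.
Solve 414/(1 + 10.829·e^(−0.259t)) = 269: 1 + 10.829·e^(−0.259t) = 1.539, so e^(−0.259t) = 0.0497788.
−0.259·t = ln(0.0497788) = -3.0002, so t = 3.0002/0.259 = 11.584.

11.58 months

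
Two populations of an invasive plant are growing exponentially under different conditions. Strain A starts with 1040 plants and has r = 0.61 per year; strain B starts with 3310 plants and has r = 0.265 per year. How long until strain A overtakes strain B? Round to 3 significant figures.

3.36 years

Set 1040·e^(0.61t) = 3310·e^(0.265t).
e^((0.61 − 0.265)t) = 3310/1040 → e^(0.345·t) = 3.1827.
0.345·t = ln(3.1827) = 1.1577, so t = 1.1577/0.345 = 3.3557.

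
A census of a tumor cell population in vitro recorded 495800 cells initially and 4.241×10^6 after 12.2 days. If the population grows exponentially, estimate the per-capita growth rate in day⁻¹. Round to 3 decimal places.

From N(t) = N₀·e^(rt): e^(r·12.2) = 4.241×10^6/495800 = 8.5539.
r·12.2 = ln(8.5539) = 2.1464, so r = 2.1464/12.2 = 0.17593.

0.176 per day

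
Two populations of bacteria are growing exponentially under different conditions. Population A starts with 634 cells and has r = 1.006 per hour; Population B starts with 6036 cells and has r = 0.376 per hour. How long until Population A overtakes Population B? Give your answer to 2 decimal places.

3.58 hours

Set 634·e^(1.006t) = 6036·e^(0.376t).
e^((1.006 − 0.376)t) = 6036/634 → e^(0.63·t) = 9.5205.
0.63·t = ln(9.5205) = 2.2534, so t = 2.2534/0.63 = 3.5769.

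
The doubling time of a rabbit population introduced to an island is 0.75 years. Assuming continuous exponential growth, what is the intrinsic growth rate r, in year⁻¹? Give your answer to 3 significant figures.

0.924 per year

r = ln(2)/t_d = 0.6931/0.75 = 0.9242.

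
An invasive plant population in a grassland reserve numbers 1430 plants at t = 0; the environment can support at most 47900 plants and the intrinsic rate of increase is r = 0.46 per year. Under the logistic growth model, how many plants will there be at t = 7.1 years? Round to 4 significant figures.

21380 plants

A = (K − N₀)/N₀ = (47900 − 1430)/1430 = 32.497.
N(t) = K/(1 + A·e^(−rt)) = 47900/(1 + 32.497×e^(−0.46×7.1)).
e^(−3.266) = 0.038159; denominator = 1 + 32.497×0.038159 = 2.24.
N = 47900/2.24 = 21383.7.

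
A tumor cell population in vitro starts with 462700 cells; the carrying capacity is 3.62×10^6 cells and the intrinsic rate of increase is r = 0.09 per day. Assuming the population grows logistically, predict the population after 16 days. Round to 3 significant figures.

1380000 cells

A = (K − N₀)/N₀ = (3.62×10^6 − 462700)/462700 = 6.8236.
N(t) = K/(1 + A·e^(−rt)) = 3.62×10^6/(1 + 6.8236×e^(−0.09×16)).
e^(−1.44) = 0.23693; denominator = 1 + 6.8236×0.23693 = 2.6167.
N = 3.62×10^6/2.6167 = 1.383416×10^6.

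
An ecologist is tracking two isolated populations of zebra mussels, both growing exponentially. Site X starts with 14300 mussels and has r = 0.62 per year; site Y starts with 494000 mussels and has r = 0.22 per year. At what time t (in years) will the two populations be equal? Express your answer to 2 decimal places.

Set 14300·e^(0.62t) = 494000·e^(0.22t).
e^((0.62 − 0.22)t) = 494000/14300 → e^(0.4·t) = 34.545.
0.4·t = ln(34.545) = 3.5423, so t = 3.5423/0.4 = 8.8557.

8.86 years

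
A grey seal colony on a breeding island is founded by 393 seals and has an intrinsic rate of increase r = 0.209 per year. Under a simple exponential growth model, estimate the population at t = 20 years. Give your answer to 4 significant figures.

N(t) = N₀·e^(rt) = 393 × e^(0.209×20) = 393 × e^4.18.
e^4.18 ≈ 65.366, so N ≈ 393 × 65.366 = 25688.8.

25690 seals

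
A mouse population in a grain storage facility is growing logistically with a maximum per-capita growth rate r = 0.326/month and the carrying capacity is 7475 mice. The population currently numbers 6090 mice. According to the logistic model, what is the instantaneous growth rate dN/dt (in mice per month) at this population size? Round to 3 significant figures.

368 mice per month

dN/dt = rN(1 − N/K) = 0.326 × 6090 × (1 − 6090/7475).
1 − 6090/7475 = 0.18528; dN/dt = 0.326 × 6090 × 0.18528 = 367.85.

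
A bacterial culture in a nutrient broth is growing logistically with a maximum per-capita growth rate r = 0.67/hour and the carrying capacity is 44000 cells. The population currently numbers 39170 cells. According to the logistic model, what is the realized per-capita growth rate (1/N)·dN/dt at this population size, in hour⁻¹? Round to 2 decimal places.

0.07 per hour

(1/N)·dN/dt = r(1 − N/K) = 0.67 × (1 − 39170/44000).
= 0.67 × 0.10977 = 0.073548.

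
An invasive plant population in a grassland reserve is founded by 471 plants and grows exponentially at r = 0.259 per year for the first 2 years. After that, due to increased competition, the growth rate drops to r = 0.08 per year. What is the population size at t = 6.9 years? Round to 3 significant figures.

1170 plants

Phase 1: N(2) = 471·e^(0.259×2) = 471·e^0.518 = 790.652.
Phase 2 runs for 6.9 − 2 = 4.9 years at r = 0.08.
N(6.9) = 790.652·e^(0.08×4.9) = 790.652·e^0.392 = 1170.12.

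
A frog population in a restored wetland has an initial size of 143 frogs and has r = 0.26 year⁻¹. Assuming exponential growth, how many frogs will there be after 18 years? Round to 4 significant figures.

N(t) = N₀·e^(rt) = 143 × e^(0.26×18) = 143 × e^4.68.
e^4.68 ≈ 107.77, so N ≈ 143 × 107.77 = 15411.1.

15410 frogs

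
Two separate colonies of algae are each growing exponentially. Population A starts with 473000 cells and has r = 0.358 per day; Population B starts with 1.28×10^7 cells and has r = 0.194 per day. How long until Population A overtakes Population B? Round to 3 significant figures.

20.1 days

Set 473000·e^(0.358t) = 1.28×10^7·e^(0.194t).
e^((0.358 − 0.194)t) = 1.28×10^7/473000 → e^(0.164·t) = 27.061.
0.164·t = ln(27.061) = 3.2981, so t = 3.2981/0.164 = 20.11.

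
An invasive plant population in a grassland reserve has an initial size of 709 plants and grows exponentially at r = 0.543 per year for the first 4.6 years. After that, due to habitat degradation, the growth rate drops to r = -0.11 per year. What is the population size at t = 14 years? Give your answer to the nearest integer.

3065 plants

Phase 1: N(4.6) = 709·e^(0.543×4.6) = 709·e^2.498 = 8618.41.
Phase 2 runs for 14 − 4.6 = 9.4 years at r = -0.11.
N(14) = 8618.41·e^(-0.11×9.4) = 8618.41·e^-1.034 = 3064.55.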